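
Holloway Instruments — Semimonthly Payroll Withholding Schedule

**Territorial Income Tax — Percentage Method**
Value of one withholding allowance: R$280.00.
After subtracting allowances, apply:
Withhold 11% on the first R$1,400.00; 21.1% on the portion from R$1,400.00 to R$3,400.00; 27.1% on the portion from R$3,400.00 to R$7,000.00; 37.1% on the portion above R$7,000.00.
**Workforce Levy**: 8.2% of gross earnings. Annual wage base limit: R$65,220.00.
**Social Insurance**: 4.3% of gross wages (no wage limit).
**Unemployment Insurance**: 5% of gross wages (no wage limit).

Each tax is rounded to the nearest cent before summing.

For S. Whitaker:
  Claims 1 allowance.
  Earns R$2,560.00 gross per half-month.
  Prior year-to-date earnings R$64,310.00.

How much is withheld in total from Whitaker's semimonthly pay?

Territorial Income Tax: taxable = R$2,560.00 − 1×R$280.00 = R$2,280.00
  R$154.00 + 21.1% × (R$2,280.00 − R$1,400.00) = R$154.00 + 21.1% × R$880.00 = R$339.68
Workforce Levy: cap R$65,220.00 − YTD R$64,310.00 = R$910.00 subject; 8.2% × R$910.00 = R$74.62
Social Insurance: 4.3% × R$2,560.00 = R$110.08
Unemployment Insurance: 5% × R$2,560.00 = R$128.00
Total: R$339.68 + R$74.62 + R$110.08 + R$128.00 = R$652.38

R$652.38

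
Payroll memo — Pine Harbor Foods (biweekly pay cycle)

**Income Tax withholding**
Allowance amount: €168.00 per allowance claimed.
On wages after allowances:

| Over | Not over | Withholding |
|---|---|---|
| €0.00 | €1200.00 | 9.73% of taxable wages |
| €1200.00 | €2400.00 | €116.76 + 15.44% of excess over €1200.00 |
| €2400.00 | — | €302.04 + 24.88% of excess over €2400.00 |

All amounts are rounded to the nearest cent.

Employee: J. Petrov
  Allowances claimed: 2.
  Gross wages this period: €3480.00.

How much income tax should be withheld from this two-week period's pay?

Income Tax: taxable = €3480.00 − 2×€168.00 = €3144.00
  €302.04 + 24.88% × (€3144.00 − €2400.00) = €302.04 + 24.88% × €744.00 = €487.15

€487.15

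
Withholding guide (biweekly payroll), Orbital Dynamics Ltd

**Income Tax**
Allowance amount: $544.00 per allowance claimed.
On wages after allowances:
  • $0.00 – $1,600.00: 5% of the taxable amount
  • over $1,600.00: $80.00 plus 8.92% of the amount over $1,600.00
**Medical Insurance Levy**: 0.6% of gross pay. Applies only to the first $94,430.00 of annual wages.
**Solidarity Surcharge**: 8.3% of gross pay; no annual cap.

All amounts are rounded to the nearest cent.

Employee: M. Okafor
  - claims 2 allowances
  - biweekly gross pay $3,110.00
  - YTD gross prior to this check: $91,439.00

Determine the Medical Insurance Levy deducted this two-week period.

Medical Insurance Levy: cap $94,430.00 − YTD $91,439.00 = $2,991.00 subject; 0.6% × $2,991.00 = $17.95

$17.95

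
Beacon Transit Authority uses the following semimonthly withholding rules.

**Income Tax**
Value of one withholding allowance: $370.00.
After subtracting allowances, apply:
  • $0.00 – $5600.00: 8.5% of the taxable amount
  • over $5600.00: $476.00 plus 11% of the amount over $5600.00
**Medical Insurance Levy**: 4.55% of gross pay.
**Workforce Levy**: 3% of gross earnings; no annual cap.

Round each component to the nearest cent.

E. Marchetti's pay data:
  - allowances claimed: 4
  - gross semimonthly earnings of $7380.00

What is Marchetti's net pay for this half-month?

Income Tax: taxable = $7380.00 − 4×$370.00 = $5900.00
  $476.00 + 11% × ($5900.00 − $5600.00) = $476.00 + 11% × $300.00 = $509.00
Medical Insurance Levy: 4.55% × $7380.00 = $335.79
Workforce Levy: 3% × $7380.00 = $221.40
Total withheld: $509.00 + $335.79 + $221.40 = $1066.19
Net pay: $7380.00 − $1066.19 = $6313.81

$6313.81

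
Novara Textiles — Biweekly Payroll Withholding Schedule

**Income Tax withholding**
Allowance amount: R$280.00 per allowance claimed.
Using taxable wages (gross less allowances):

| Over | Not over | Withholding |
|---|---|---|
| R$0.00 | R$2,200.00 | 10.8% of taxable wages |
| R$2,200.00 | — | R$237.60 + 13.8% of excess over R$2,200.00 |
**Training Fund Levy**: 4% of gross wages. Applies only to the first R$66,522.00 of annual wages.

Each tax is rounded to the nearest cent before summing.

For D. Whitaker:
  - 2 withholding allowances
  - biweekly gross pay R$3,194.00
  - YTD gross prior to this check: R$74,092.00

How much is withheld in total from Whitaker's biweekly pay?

Income Tax: taxable = R$3,194.00 − 2×R$280.00 = R$2,634.00
  R$237.60 + 13.8% × (R$2,634.00 − R$2,200.00) = R$237.60 + 13.8% × R$434.00 = R$297.49
Training Fund Levy: YTD R$74,092.00 ≥ cap R$66,522.00 → R$0.00
Total: R$297.49 + R$0.00 = R$297.49

R$297.49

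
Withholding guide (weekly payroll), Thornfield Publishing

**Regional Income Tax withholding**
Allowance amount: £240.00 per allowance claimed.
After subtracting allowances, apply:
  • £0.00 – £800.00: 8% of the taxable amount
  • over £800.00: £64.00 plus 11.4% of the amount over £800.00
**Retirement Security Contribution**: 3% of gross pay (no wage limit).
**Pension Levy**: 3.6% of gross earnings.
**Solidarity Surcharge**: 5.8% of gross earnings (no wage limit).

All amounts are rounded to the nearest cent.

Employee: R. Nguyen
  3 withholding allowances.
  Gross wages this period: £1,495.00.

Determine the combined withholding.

Regional Income Tax: taxable = £1,495.00 − 3×£240.00 = £775.00
  8% × £775.00 = £62.00
Retirement Security Contribution: 3% × £1,495.00 = £44.85
Pension Levy: 3.6% × £1,495.00 = £53.82
Solidarity Surcharge: 5.8% × £1,495.00 = £86.71
Total: £62.00 + £44.85 + £53.82 + £86.71 = £247.38

£247.38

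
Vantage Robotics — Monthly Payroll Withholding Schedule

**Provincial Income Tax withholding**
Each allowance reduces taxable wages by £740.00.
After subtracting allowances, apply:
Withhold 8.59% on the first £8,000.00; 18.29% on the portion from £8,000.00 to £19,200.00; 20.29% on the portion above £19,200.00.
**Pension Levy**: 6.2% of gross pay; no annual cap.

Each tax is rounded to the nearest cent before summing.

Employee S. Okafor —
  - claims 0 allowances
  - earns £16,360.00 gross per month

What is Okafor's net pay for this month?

Provincial Income Tax: taxable = £16,360.00
  £687.20 + 18.29% × (£16,360.00 − £8,000.00) = £687.20 + 18.29% × £8,360.00 = £2,216.24
Pension Levy: 6.2% × £16,360.00 = £1,014.32
Total withheld: £2,216.24 + £1,014.32 = £3,230.56
Net pay: £16,360.00 − £3,230.56 = £13,129.44

£13,129.44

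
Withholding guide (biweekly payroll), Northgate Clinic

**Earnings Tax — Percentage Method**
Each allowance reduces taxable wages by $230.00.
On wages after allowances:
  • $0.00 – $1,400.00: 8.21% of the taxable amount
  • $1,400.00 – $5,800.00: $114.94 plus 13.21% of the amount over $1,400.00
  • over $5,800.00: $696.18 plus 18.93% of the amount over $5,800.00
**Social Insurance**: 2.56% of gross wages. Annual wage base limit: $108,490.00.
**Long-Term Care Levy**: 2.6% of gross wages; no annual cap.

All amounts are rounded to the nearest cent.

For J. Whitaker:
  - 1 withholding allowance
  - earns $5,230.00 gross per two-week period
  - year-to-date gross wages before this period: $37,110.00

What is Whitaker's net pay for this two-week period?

$4,369.63

Earnings Tax: taxable = $5,230.00 − 1×$230.00 = $5,000.00
  $114.94 + 13.21% × ($5,000.00 − $1,400.00) = $114.94 + 13.21% × $3,600.00 = $590.50
Social Insurance: 2.56% × $5,230.00 = $133.89
Long-Term Care Levy: 2.6% × $5,230.00 = $135.98
Total withheld: $590.50 + $133.89 + $135.98 = $860.37
Net pay: $5,230.00 − $860.37 = $4,369.63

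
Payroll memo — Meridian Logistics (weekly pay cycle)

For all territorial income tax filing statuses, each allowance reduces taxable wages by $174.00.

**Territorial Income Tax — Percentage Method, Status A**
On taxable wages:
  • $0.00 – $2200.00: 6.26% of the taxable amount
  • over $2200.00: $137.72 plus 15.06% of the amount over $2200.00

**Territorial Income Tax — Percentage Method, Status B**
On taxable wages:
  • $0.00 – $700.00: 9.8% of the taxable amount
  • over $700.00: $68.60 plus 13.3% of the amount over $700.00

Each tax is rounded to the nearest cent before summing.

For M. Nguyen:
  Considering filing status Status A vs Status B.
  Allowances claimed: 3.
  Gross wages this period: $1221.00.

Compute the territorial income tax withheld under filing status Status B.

$68.50

Territorial Income Tax (Status B): taxable = $1221.00 − 3×$174.00 = $699.00
  9.8% × $699.00 = $68.50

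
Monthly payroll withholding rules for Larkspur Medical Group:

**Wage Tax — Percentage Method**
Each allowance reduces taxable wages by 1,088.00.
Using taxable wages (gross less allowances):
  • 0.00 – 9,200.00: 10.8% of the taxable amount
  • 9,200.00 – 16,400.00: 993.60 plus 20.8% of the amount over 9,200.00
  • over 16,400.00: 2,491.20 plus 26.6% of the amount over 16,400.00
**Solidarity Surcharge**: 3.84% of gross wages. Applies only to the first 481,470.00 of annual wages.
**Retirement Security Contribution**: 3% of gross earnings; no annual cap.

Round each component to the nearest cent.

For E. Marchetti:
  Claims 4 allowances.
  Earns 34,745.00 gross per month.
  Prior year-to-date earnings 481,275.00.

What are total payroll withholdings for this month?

Wage Tax: taxable = 34,745.00 − 4×1,088.00 = 30,393.00
  2,491.20 + 26.6% × (30,393.00 − 16,400.00) = 2,491.20 + 26.6% × 13,993.00 = 6,213.34
Solidarity Surcharge: cap 481,470.00 − YTD 481,275.00 = 195.00 subject; 3.84% × 195.00 = 7.49
Retirement Security Contribution: 3% × 34,745.00 = 1,042.35
Total: 6,213.34 + 7.49 + 1,042.35 = 7,263.18

7,263.18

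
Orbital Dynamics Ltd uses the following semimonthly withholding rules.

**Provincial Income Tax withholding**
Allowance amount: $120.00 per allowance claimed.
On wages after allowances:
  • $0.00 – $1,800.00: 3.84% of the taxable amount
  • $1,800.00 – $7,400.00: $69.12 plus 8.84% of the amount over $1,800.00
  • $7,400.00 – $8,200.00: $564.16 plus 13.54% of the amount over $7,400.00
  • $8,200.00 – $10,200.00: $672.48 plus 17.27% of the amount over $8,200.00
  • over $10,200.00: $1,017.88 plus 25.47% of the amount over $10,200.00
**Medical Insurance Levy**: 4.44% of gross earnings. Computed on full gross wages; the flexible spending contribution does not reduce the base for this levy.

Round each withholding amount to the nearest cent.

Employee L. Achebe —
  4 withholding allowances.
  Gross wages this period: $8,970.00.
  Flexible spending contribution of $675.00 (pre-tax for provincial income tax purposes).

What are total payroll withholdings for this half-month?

$1,018.62

Provincial Income Tax: taxable = $8,970.00 − $675.00 − 4×$120.00 = $7,815.00
  $564.16 + 13.54% × ($7,815.00 − $7,400.00) = $564.16 + 13.54% × $415.00 = $620.35
Medical Insurance Levy: 4.44% × $8,970.00 = $398.27
Total: $620.35 + $398.27 = $1,018.62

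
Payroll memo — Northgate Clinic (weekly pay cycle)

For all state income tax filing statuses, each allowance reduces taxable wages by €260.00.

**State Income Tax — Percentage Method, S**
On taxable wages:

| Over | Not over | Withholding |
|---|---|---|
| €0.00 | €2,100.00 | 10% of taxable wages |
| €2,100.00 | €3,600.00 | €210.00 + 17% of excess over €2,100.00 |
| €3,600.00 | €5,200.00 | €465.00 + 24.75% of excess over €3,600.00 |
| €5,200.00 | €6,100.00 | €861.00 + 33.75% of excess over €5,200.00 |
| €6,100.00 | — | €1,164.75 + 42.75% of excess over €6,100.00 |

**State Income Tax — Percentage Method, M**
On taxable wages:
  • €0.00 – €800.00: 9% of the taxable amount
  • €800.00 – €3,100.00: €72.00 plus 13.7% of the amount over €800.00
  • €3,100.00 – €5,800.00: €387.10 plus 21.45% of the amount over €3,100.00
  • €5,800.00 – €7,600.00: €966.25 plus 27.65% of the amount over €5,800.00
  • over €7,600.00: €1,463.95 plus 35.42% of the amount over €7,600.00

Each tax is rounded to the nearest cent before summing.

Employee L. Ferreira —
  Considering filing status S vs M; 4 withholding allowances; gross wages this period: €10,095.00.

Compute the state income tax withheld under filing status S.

State Income Tax (S): taxable = €10,095.00 − 4×€260.00 = €9,055.00
  €1,164.75 + 42.75% × (€9,055.00 − €6,100.00) = €1,164.75 + 42.75% × €2,955.00 = €2,428.01

€2,428.01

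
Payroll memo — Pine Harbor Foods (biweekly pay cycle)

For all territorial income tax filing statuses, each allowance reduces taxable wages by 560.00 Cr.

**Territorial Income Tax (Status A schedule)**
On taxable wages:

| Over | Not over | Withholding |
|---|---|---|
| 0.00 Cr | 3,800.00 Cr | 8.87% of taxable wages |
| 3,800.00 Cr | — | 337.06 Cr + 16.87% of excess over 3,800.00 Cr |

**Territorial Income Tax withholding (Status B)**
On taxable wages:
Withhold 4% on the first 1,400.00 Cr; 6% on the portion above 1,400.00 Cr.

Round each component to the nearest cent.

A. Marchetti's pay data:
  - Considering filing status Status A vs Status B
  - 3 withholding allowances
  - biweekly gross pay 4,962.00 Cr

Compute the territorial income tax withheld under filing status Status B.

Territorial Income Tax (Status B): taxable = 4,962.00 Cr − 3×560.00 Cr = 3,282.00 Cr
  56.00 Cr + 6% × (3,282.00 Cr − 1,400.00 Cr) = 56.00 Cr + 6% × 1,882.00 Cr = 168.92 Cr

168.92 Cr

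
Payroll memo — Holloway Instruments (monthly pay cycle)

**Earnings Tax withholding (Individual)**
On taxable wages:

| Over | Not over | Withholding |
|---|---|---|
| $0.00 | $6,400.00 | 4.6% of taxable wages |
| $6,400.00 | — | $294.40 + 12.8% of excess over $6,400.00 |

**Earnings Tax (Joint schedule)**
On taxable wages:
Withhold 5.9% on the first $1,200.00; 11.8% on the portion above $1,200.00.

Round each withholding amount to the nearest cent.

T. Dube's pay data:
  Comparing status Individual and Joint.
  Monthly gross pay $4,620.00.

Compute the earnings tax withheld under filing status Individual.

Earnings Tax (Individual): taxable = $4,620.00
  4.6% × $4,620.00 = $212.52

$212.52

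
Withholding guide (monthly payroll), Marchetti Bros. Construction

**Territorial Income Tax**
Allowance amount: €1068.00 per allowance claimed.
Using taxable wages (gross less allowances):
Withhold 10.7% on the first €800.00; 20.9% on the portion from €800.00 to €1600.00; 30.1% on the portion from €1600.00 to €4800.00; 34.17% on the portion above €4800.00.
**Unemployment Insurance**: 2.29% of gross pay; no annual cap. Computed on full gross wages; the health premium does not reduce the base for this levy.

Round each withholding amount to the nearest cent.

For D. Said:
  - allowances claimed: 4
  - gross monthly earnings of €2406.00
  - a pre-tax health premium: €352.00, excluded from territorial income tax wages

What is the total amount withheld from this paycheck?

€55.10

Territorial Income Tax: taxable = €2406.00 − €352.00 − 4×€1068.00 = €-2218.00
  Taxable ≤ 0 → €0.00
Unemployment Insurance: 2.29% × €2406.00 = €55.10
Total: €0.00 + €55.10 = €55.10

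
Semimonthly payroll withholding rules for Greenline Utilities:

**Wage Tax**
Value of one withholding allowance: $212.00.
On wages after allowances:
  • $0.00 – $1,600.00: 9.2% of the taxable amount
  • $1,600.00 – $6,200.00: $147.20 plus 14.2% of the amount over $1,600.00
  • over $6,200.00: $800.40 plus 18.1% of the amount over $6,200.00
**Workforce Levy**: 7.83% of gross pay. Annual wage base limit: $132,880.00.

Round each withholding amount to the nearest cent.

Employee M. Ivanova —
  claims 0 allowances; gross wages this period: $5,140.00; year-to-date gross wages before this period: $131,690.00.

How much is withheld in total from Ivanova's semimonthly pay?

Wage Tax: taxable = $5,140.00
  $147.20 + 14.2% × ($5,140.00 − $1,600.00) = $147.20 + 14.2% × $3,540.00 = $649.88
Workforce Levy: cap $132,880.00 − YTD $131,690.00 = $1,190.00 subject; 7.83% × $1,190.00 = $93.18
Total: $649.88 + $93.18 = $743.06

$743.06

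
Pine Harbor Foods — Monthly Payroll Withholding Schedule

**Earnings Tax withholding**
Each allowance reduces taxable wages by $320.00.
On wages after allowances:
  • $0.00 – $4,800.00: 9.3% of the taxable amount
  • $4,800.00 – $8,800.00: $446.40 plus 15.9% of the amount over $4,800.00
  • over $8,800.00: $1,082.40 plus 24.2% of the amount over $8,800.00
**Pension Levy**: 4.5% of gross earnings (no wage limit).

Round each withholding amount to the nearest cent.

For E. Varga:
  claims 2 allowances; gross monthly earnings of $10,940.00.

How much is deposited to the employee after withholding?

Earnings Tax: taxable = $10,940.00 − 2×$320.00 = $10,300.00
  $1,082.40 + 24.2% × ($10,300.00 − $8,800.00) = $1,082.40 + 24.2% × $1,500.00 = $1,445.40
Pension Levy: 4.5% × $10,940.00 = $492.30
Total withheld: $1,445.40 + $492.30 = $1,937.70
Net pay: $10,940.00 − $1,937.70 = $9,002.30

$9,002.30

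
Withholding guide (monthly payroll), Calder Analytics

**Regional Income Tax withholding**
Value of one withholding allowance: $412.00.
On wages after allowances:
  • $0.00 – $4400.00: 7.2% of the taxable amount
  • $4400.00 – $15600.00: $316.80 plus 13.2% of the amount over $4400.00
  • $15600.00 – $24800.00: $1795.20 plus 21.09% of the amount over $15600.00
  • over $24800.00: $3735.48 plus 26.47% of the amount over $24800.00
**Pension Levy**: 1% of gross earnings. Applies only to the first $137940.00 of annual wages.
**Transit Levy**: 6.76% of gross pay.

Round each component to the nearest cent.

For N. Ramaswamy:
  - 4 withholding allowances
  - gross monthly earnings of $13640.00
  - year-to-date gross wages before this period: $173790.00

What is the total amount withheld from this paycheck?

$2241.00

Regional Income Tax: taxable = $13640.00 − 4×$412.00 = $11992.00
  $316.80 + 13.2% × ($11992.00 − $4400.00) = $316.80 + 13.2% × $7592.00 = $1318.94
Pension Levy: YTD $173790.00 ≥ cap $137940.00 → $0.00
Transit Levy: 6.76% × $13640.00 = $922.06
Total: $1318.94 + $0.00 + $922.06 = $2241.00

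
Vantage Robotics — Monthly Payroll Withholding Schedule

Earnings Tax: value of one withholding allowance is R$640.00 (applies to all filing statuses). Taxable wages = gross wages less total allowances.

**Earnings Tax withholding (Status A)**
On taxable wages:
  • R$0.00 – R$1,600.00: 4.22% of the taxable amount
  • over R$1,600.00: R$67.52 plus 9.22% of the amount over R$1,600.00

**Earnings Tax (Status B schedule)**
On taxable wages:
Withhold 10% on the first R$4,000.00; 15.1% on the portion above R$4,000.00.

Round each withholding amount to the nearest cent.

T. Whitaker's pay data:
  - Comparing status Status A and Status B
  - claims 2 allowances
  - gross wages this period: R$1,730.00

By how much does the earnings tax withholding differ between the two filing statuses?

Earnings Tax (Status A): taxable = R$1,730.00 − 2×R$640.00 = R$450.00
  4.22% × R$450.00 = R$18.99
Earnings Tax (Status B): taxable = R$1,730.00 − 2×R$640.00 = R$450.00
  10% × R$450.00 = R$45.00
Difference: |R$18.99 − R$45.00| = R$26.01 (higher under Status B)

R$26.01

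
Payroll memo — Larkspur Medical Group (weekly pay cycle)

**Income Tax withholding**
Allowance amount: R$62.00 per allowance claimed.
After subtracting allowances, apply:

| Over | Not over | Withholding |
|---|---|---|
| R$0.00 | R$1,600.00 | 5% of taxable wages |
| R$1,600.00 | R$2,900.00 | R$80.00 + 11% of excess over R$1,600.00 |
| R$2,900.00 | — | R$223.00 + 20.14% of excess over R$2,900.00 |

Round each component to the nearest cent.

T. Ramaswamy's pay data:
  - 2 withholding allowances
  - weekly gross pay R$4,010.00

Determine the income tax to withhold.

R$421.58

Income Tax: taxable = R$4,010.00 − 2×R$62.00 = R$3,886.00
  R$223.00 + 20.14% × (R$3,886.00 − R$2,900.00) = R$223.00 + 20.14% × R$986.00 = R$421.58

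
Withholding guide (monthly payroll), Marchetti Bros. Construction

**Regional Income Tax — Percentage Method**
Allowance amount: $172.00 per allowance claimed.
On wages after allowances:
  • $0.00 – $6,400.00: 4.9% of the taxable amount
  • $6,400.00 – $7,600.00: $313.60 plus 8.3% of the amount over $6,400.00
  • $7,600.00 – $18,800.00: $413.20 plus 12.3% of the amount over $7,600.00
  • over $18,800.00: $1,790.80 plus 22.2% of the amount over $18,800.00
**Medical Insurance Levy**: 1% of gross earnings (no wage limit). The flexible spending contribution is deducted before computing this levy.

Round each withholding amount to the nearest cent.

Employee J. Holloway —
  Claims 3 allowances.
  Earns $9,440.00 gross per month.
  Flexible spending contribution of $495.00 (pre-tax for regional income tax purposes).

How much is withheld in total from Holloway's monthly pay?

$604.62

Regional Income Tax: taxable = $9,440.00 − $495.00 − 3×$172.00 = $8,429.00
  $413.20 + 12.3% × ($8,429.00 − $7,600.00) = $413.20 + 12.3% × $829.00 = $515.17
Medical Insurance Levy: 1% × $8,945.00 = $89.45
Total: $515.17 + $89.45 = $604.62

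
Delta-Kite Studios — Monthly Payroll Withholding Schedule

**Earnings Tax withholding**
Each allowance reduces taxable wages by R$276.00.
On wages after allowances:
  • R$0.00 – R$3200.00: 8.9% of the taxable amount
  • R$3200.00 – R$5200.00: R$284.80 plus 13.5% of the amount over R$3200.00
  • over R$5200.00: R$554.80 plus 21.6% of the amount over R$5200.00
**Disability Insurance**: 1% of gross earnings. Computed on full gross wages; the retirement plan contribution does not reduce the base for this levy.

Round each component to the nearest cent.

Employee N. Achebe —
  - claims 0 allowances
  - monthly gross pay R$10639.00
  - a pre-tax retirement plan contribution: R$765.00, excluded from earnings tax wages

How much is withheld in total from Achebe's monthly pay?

R$1670.77

Earnings Tax: taxable = R$10639.00 − R$765.00 = R$9874.00
  R$554.80 + 21.6% × (R$9874.00 − R$5200.00) = R$554.80 + 21.6% × R$4674.00 = R$1564.38
Disability Insurance: 1% × R$10639.00 = R$106.39
Total: R$1564.38 + R$106.39 = R$1670.77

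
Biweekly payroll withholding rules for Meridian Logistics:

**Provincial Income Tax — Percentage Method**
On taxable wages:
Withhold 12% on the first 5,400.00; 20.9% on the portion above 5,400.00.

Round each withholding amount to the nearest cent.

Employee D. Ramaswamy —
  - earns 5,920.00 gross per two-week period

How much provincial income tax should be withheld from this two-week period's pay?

756.68

Provincial Income Tax: taxable = 5,920.00
  648.00 + 20.9% × (5,920.00 − 5,400.00) = 648.00 + 20.9% × 520.00 = 756.68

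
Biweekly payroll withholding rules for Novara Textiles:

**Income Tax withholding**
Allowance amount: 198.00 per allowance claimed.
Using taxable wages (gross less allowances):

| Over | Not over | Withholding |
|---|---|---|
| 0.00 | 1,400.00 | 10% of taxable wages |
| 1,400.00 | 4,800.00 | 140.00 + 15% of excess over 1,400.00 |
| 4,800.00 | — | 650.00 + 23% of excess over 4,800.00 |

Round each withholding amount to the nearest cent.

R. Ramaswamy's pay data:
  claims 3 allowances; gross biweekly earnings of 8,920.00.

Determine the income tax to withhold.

Income Tax: taxable = 8,920.00 − 3×198.00 = 8,326.00
  650.00 + 23% × (8,326.00 − 4,800.00) = 650.00 + 23% × 3,526.00 = 1,460.98

1,460.98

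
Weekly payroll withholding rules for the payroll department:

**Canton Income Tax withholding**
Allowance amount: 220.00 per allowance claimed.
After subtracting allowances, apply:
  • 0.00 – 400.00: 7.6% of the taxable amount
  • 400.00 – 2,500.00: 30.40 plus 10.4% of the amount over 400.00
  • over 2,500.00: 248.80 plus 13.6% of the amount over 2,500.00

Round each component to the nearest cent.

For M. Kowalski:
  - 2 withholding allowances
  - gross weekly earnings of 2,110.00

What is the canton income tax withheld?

162.48

Canton Income Tax: taxable = 2,110.00 − 2×220.00 = 1,670.00
  30.40 + 10.4% × (1,670.00 − 400.00) = 30.40 + 10.4% × 1,270.00 = 162.48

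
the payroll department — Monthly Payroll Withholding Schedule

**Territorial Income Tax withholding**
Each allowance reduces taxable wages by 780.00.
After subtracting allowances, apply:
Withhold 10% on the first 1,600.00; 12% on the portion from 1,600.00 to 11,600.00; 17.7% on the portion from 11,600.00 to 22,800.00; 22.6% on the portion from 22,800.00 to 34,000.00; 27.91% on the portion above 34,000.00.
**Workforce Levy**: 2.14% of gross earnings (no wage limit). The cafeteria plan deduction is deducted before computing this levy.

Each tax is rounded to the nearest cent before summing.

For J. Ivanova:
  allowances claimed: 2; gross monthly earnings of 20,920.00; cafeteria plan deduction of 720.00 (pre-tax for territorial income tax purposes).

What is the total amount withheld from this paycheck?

Territorial Income Tax: taxable = 20,920.00 − 720.00 − 2×780.00 = 18,640.00
  1,360.00 + 17.7% × (18,640.00 − 11,600.00) = 1,360.00 + 17.7% × 7,040.00 = 2,606.08
Workforce Levy: 2.14% × 20,200.00 = 432.28
Total: 2,606.08 + 432.28 = 3,038.36

3,038.36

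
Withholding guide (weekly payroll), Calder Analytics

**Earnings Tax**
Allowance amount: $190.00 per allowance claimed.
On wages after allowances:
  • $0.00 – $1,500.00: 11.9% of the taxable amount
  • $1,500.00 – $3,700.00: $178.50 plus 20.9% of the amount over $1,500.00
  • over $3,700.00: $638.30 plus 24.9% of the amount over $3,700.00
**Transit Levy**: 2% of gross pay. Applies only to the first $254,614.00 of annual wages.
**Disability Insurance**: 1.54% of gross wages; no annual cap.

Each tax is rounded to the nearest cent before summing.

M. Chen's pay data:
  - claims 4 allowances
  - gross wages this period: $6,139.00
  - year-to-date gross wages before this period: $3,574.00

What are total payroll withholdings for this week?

Earnings Tax: taxable = $6,139.00 − 4×$190.00 = $5,379.00
  $638.30 + 24.9% × ($5,379.00 − $3,700.00) = $638.30 + 24.9% × $1,679.00 = $1,056.37
Transit Levy: 2% × $6,139.00 = $122.78
Disability Insurance: 1.54% × $6,139.00 = $94.54
Total: $1,056.37 + $122.78 + $94.54 = $1,273.69

$1,273.69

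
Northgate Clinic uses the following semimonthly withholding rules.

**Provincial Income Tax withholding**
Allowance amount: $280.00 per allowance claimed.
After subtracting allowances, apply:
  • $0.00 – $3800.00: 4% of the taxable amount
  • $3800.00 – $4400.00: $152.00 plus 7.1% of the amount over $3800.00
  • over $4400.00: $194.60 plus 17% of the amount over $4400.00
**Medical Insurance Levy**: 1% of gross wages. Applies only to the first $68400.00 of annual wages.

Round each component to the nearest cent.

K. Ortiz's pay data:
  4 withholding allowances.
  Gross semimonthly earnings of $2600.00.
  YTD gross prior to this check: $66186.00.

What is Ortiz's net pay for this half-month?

Provincial Income Tax: taxable = $2600.00 − 4×$280.00 = $1480.00
  4% × $1480.00 = $59.20
Medical Insurance Levy: cap $68400.00 − YTD $66186.00 = $2214.00 subject; 1% × $2214.00 = $22.14
Total withheld: $59.20 + $22.14 = $81.34
Net pay: $2600.00 − $81.34 = $2518.66

$2518.66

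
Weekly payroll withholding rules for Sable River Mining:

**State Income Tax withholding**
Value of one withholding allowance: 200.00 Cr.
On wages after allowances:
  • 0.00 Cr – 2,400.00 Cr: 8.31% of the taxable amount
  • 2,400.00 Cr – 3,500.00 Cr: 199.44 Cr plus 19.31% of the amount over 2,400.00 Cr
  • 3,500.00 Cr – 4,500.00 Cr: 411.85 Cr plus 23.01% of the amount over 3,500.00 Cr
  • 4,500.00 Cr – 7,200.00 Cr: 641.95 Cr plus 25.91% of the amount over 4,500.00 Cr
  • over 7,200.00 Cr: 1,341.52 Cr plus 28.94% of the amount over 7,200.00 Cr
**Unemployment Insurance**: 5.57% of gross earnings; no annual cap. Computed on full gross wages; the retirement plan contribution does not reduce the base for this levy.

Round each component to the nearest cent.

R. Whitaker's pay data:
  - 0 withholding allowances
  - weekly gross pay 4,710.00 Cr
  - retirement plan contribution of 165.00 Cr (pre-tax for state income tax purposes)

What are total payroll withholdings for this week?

915.96 Cr

State Income Tax: taxable = 4,710.00 Cr − 165.00 Cr = 4,545.00 Cr
  641.95 Cr + 25.91% × (4,545.00 Cr − 4,500.00 Cr) = 641.95 Cr + 25.91% × 45.00 Cr = 653.61 Cr
Unemployment Insurance: 5.57% × 4,710.00 Cr = 262.35 Cr
Total: 653.61 Cr + 262.35 Cr = 915.96 Cr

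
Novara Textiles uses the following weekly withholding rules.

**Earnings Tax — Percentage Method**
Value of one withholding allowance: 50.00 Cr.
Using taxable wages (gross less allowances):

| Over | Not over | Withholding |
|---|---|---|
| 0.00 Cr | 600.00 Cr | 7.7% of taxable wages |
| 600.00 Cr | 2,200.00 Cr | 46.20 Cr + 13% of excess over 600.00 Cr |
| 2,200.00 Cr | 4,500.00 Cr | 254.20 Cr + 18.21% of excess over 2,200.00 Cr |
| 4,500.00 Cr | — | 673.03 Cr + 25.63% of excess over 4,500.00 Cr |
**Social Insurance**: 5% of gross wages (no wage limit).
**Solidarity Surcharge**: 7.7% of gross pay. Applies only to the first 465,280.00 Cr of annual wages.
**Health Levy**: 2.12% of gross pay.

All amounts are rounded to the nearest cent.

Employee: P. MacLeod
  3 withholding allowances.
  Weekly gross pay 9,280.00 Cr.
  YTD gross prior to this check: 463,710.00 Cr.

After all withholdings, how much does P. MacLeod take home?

Earnings Tax: taxable = 9,280.00 Cr − 3×50.00 Cr = 9,130.00 Cr
  673.03 Cr + 25.63% × (9,130.00 Cr − 4,500.00 Cr) = 673.03 Cr + 25.63% × 4,630.00 Cr = 1,859.70 Cr
Social Insurance: 5% × 9,280.00 Cr = 464.00 Cr
Solidarity Surcharge: cap 465,280.00 Cr − YTD 463,710.00 Cr = 1,570.00 Cr subject; 7.7% × 1,570.00 Cr = 120.89 Cr
Health Levy: 2.12% × 9,280.00 Cr = 196.74 Cr
Total withheld: 1,859.70 Cr + 464.00 Cr + 120.89 Cr + 196.74 Cr = 2,641.33 Cr
Net pay: 9,280.00 Cr − 2,641.33 Cr = 6,638.67 Cr

6,638.67 Cr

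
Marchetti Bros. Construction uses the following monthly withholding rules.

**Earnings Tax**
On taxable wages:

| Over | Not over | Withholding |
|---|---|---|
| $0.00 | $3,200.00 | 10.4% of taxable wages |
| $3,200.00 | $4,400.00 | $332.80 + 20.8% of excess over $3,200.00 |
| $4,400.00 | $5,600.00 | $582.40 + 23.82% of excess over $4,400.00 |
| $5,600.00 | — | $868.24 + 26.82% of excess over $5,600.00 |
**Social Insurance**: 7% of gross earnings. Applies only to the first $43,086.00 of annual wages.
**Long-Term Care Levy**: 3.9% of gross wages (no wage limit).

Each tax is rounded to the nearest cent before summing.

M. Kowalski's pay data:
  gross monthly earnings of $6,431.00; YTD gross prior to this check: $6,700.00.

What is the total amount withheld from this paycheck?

Earnings Tax: taxable = $6,431.00
  $868.24 + 26.82% × ($6,431.00 − $5,600.00) = $868.24 + 26.82% × $831.00 = $1,091.11
Social Insurance: 7% × $6,431.00 = $450.17
Long-Term Care Levy: 3.9% × $6,431.00 = $250.81
Total: $1,091.11 + $450.17 + $250.81 = $1,792.09

$1,792.09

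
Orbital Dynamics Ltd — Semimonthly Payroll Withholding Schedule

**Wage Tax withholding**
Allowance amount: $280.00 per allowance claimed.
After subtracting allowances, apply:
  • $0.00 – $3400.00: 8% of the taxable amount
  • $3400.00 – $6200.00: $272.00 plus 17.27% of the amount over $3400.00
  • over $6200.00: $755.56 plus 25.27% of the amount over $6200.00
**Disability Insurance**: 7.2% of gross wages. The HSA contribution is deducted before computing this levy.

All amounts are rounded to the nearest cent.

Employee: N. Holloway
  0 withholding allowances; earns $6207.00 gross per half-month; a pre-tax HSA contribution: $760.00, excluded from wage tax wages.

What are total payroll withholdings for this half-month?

$1017.70

Wage Tax: taxable = $6207.00 − $760.00 = $5447.00
  $272.00 + 17.27% × ($5447.00 − $3400.00) = $272.00 + 17.27% × $2047.00 = $625.52
Disability Insurance: 7.2% × $5447.00 = $392.18
Total: $625.52 + $392.18 = $1017.70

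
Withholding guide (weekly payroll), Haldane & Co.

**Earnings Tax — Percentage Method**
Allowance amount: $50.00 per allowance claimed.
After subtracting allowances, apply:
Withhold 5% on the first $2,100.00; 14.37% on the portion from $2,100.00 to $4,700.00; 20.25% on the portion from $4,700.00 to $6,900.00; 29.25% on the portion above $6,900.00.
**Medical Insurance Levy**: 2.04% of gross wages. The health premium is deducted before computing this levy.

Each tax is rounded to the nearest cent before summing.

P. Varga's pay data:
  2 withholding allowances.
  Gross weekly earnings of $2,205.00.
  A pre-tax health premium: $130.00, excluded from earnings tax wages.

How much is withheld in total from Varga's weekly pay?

$141.08

Earnings Tax: taxable = $2,205.00 − $130.00 − 2×$50.00 = $1,975.00
  5% × $1,975.00 = $98.75
Medical Insurance Levy: 2.04% × $2,075.00 = $42.33
Total: $98.75 + $42.33 = $141.08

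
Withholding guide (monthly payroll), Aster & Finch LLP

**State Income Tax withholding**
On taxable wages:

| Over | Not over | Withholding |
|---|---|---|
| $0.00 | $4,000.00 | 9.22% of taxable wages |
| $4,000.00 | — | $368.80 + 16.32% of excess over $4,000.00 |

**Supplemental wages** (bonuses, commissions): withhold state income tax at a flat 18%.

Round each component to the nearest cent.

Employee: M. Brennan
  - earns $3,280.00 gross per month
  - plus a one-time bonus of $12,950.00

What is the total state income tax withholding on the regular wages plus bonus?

$2,633.42

State Income Tax: taxable = $3,280.00
  9.22% × $3,280.00 = $302.42
Supplemental (18% flat on bonus): 18% × $12,950.00 = $2,331.00
Total state income tax: $302.42 + $2,331.00 = $2,633.42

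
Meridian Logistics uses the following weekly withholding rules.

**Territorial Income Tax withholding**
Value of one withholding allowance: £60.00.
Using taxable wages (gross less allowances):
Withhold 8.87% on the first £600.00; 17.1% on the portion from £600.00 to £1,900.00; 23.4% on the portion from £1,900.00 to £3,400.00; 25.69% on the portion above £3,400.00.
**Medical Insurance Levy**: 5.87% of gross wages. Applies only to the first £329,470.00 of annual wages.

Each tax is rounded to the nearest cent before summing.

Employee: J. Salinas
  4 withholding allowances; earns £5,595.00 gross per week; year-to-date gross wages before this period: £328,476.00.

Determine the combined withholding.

£1,187.11

Territorial Income Tax: taxable = £5,595.00 − 4×£60.00 = £5,355.00
  £626.52 + 25.69% × (£5,355.00 − £3,400.00) = £626.52 + 25.69% × £1,955.00 = £1,128.76
Medical Insurance Levy: cap £329,470.00 − YTD £328,476.00 = £994.00 subject; 5.87% × £994.00 = £58.35
Total: £1,128.76 + £58.35 = £1,187.11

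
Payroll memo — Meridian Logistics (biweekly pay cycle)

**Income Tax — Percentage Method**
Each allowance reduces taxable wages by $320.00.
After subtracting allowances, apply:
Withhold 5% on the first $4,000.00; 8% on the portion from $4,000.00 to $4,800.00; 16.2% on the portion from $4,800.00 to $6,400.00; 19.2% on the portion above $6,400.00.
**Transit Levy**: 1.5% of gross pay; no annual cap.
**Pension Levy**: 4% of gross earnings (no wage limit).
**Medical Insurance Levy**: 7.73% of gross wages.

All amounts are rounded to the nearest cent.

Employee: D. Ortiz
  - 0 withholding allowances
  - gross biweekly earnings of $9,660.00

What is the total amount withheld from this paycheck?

$2,427.14

Income Tax: taxable = $9,660.00
  $523.20 + 19.2% × ($9,660.00 − $6,400.00) = $523.20 + 19.2% × $3,260.00 = $1,149.12
Transit Levy: 1.5% × $9,660.00 = $144.90
Pension Levy: 4% × $9,660.00 = $386.40
Medical Insurance Levy: 7.73% × $9,660.00 = $746.72
Total: $1,149.12 + $144.90 + $386.40 + $746.72 = $2,427.14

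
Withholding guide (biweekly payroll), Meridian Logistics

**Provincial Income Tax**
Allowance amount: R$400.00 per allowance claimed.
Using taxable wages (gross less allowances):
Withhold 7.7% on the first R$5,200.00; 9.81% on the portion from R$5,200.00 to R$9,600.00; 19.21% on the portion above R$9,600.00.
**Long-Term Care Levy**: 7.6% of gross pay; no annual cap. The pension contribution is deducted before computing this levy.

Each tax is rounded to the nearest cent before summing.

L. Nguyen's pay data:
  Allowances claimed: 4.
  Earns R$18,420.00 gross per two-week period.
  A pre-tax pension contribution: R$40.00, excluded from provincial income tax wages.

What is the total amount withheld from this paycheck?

R$3,608.20

Provincial Income Tax: taxable = R$18,420.00 − R$40.00 − 4×R$400.00 = R$16,780.00
  R$832.04 + 19.21% × (R$16,780.00 − R$9,600.00) = R$832.04 + 19.21% × R$7,180.00 = R$2,211.32
Long-Term Care Levy: 7.6% × R$18,380.00 = R$1,396.88
Total: R$2,211.32 + R$1,396.88 = R$3,608.20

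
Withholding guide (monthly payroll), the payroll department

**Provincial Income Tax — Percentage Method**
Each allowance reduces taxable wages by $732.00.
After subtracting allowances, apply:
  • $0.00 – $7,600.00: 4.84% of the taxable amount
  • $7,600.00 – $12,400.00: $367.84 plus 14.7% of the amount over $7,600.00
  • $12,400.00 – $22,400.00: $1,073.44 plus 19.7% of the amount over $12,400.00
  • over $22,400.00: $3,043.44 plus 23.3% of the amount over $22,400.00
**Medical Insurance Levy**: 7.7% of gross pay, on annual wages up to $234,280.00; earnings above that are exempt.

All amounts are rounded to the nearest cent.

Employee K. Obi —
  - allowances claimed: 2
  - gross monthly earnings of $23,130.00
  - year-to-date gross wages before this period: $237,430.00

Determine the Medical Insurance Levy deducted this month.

$0.00

Medical Insurance Levy: YTD $237,430.00 ≥ cap $234,280.00 → $0.00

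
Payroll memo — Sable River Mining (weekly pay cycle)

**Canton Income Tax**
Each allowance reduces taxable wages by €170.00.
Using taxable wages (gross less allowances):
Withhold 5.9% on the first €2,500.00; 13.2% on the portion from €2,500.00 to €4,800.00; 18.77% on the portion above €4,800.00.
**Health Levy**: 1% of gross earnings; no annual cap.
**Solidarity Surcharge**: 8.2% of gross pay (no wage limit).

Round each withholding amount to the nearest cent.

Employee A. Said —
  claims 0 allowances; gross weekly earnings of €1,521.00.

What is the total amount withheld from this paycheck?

Canton Income Tax: taxable = €1,521.00
  5.9% × €1,521.00 = €89.74
Health Levy: 1% × €1,521.00 = €15.21
Solidarity Surcharge: 8.2% × €1,521.00 = €124.72
Total: €89.74 + €15.21 + €124.72 = €229.67

€229.67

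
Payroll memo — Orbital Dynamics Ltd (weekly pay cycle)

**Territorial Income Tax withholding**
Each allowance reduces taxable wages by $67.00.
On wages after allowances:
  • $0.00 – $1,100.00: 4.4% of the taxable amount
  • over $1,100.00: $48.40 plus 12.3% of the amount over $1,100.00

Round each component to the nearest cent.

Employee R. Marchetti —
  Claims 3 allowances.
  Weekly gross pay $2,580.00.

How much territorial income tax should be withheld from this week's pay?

Territorial Income Tax: taxable = $2,580.00 − 3×$67.00 = $2,379.00
  $48.40 + 12.3% × ($2,379.00 − $1,100.00) = $48.40 + 12.3% × $1,279.00 = $205.72

$205.72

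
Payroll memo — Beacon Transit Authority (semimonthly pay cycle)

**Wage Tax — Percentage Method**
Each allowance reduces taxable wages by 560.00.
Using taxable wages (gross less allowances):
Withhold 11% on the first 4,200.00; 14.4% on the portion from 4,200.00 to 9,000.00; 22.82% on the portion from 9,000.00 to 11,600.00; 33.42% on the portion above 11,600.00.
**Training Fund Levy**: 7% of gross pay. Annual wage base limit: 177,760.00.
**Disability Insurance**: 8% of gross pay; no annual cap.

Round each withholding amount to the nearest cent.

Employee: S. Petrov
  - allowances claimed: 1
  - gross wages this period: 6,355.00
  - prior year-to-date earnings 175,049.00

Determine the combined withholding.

Wage Tax: taxable = 6,355.00 − 1×560.00 = 5,795.00
  462.00 + 14.4% × (5,795.00 − 4,200.00) = 462.00 + 14.4% × 1,595.00 = 691.68
Training Fund Levy: cap 177,760.00 − YTD 175,049.00 = 2,711.00 subject; 7% × 2,711.00 = 189.77
Disability Insurance: 8% × 6,355.00 = 508.40
Total: 691.68 + 189.77 + 508.40 = 1,389.85

1,389.85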